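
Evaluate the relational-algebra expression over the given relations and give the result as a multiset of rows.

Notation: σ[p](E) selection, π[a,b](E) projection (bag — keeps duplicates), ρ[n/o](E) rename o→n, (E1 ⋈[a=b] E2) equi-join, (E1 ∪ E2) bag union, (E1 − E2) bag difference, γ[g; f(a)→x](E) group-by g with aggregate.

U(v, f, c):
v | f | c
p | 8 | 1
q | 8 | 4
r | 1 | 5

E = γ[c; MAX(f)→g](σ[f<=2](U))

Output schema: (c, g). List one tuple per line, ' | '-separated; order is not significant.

Subexpression sizes:
  U → 3
  σ[f<=2](U) → 1
  γ[c; MAX(f)→g](σ[f<=2](U)) → 1

== RESULT ==
c | g
5 | 1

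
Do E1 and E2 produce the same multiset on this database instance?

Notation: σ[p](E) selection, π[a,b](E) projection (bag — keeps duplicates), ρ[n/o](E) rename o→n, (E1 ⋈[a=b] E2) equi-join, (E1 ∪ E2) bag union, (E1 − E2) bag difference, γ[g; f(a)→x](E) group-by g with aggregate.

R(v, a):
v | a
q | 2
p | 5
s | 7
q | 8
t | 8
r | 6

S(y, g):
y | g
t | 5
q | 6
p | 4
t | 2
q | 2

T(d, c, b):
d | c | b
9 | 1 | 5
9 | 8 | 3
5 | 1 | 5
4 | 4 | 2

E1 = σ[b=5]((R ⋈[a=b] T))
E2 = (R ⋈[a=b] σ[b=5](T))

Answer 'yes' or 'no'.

E1 stepwise |·|:
  R → 6
  T → 4
  (R ⋈[a=b] T) → 3
  σ[b=5]((R ⋈[a=b] T)) → 2
E2 stepwise |·|:
  R → 6
  T → 4
  σ[b=5](T) → 2
  (R ⋈[a=b] σ[b=5](T)) → 2

E1 and E2 produce the same multiset:
v | a | d | c | b
p | 5 | 5 | 1 | 5
p | 5 | 9 | 1 | 5

yes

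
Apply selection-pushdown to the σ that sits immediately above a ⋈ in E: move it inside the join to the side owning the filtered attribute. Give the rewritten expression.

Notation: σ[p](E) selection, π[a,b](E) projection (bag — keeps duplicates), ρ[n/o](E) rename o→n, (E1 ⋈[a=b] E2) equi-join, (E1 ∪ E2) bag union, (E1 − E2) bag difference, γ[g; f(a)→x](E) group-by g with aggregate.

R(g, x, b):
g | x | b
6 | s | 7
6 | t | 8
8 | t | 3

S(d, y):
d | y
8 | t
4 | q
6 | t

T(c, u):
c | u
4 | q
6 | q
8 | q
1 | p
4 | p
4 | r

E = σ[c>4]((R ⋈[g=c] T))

σ filters on c, owned by the right side.
E' = (R ⋈[g=c] σ[c>4](T))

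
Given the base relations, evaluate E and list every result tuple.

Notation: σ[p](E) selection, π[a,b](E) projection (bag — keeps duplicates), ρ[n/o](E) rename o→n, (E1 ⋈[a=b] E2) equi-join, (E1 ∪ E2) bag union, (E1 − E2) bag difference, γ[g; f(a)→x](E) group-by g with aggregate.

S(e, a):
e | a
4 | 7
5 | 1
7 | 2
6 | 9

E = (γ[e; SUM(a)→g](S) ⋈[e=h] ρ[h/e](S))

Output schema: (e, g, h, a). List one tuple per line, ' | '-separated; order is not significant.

Stepwise |·|:
  S → 4
  γ[e; SUM(a)→g](S) → 4
  S → 4
  ρ[h/e](S) → 4
  (γ[e; SUM(a)→g](S) ⋈[e=h] ρ[h/e](S)) → 4

== RESULT ==
e | g | h | a
4 | 7 | 4 | 7
5 | 1 | 5 | 1
6 | 9 | 6 | 9
7 | 2 | 7 | 2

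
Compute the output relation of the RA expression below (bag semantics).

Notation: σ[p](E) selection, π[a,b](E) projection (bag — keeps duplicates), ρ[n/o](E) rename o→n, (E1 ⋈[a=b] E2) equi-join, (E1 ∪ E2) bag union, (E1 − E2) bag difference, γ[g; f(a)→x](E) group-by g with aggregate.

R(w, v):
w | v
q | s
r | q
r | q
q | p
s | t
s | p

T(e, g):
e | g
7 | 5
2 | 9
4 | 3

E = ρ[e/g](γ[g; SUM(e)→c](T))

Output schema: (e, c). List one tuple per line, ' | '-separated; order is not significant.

Row counts bottom-up:
  T → 3
  γ[g; SUM(e)→c](T) → 3
  ρ[e/g](γ[g; SUM(e)→c](T)) → 3

== RESULT ==
e | c
3 | 4
5 | 7
9 | 2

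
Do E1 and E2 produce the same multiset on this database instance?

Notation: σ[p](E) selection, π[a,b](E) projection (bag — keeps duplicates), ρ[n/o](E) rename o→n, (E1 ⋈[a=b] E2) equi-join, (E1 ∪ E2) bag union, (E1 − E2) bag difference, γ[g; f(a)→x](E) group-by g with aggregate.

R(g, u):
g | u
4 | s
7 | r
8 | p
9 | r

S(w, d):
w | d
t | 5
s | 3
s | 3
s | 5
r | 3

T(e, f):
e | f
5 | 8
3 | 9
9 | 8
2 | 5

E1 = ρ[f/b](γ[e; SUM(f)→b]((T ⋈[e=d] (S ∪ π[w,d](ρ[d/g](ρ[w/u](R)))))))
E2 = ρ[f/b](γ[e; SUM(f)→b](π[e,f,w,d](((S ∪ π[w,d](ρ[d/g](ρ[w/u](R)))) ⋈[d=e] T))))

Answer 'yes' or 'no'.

E1 stepwise |·|:
  T → 4
  S → 5
  R → 4
  ρ[w/u](R) → 4
  ρ[d/g](ρ[w/u](R)) → 4
  π[w,d](ρ[d/g](ρ[w/u](R))) → 4
  (S ∪ π[w,d](ρ[d/g](ρ[w/u](R)))) → 9
  (T ⋈[e=d] (S ∪ π[w,d](ρ[d/g](ρ[w/u](R))))) → 6
  γ[e; SUM(f)→b]((T ⋈[e=d] (S ∪ π[w,d](ρ[d/g](ρ[w/u](R)))))) → 3
  ρ[f/b](γ[e; SUM(f)→b]((T ⋈[e=d] (S ∪ π[w,d](ρ[d/g](ρ[w/u](R))))))) → 3
E2 stepwise |·|:
  S → 5
  R → 4
  ρ[w/u](R) → 4
  ρ[d/g](ρ[w/u](R)) → 4
  π[w,d](ρ[d/g](ρ[w/u](R))) → 4
  (S ∪ π[w,d](ρ[d/g](ρ[w/u](R)))) → 9
  T → 4
  ((S ∪ π[w,d](ρ[d/g](ρ[w/u](R)))) ⋈[d=e] T) → 6
  π[e,f,w,d](((S ∪ π[w,d](ρ[d/g](ρ[w/u](R)))) ⋈[d=e] T)) → 6
  γ[e; SUM(f)→b](π[e,f,w,d](((S ∪ π[w,d](ρ[d/g](ρ[w/u](R)))) ⋈[d=e] T))) → 3
  ρ[f/b](γ[e; SUM(f)→b](π[e,f,w,d](((S ∪ π[w,d](ρ[d/g](ρ[w/u](R)))) ⋈[d=e] T)))) → 3

E1 and E2 produce the same multiset:
e | f
3 | 27
5 | 16
9 | 8

yes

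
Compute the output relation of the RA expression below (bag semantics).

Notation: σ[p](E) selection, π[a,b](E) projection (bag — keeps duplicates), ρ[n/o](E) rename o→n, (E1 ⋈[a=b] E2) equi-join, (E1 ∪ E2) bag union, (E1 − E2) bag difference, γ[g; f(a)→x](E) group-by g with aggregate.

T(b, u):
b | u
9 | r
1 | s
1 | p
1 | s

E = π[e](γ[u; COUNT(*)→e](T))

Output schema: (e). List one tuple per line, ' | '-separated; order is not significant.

Row counts bottom-up:
  T → 4
  γ[u; COUNT(*)→e](T) → 3
  π[e](γ[u; COUNT(*)→e](T)) → 3

== RESULT ==
e
1
1
2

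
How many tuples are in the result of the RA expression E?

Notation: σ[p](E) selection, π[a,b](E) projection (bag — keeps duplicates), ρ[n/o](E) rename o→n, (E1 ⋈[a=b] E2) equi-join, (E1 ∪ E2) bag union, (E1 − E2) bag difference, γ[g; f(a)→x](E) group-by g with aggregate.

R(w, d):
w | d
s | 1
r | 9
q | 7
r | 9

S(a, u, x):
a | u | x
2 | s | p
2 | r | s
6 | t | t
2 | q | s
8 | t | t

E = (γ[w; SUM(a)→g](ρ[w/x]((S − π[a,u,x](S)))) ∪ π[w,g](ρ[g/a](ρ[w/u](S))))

Stepwise |·|:
  S → 5
  S → 5
  π[a,u,x](S) → 5
  (S − π[a,u,x](S)) → 0
  ρ[w/x]((S − π[a,u,x](S))) → 0
  γ[w; SUM(a)→g](ρ[w/x]((S − π[a,u,x](S)))) → 0
  S → 5
  ρ[w/u](S) → 5
  ρ[g/a](ρ[w/u](S)) → 5
  π[w,g](ρ[g/a](ρ[w/u](S))) → 5
  (γ[w; SUM(a)→g](ρ[w/x]((S − π[a,u,x](S)))) ∪ π[w,g](ρ[g/a](ρ[w/u](S)))) → 5

|E| = 5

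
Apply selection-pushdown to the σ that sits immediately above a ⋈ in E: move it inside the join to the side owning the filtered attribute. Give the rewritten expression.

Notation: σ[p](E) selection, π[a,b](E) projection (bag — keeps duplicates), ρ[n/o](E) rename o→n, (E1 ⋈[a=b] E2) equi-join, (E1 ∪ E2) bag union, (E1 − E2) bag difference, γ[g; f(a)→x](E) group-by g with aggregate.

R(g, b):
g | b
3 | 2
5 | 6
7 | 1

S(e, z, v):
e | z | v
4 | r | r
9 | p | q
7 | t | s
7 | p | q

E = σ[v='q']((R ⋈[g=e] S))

σ filters on v, owned by the right side.
E' = (R ⋈[g=e] σ[v='q'](S))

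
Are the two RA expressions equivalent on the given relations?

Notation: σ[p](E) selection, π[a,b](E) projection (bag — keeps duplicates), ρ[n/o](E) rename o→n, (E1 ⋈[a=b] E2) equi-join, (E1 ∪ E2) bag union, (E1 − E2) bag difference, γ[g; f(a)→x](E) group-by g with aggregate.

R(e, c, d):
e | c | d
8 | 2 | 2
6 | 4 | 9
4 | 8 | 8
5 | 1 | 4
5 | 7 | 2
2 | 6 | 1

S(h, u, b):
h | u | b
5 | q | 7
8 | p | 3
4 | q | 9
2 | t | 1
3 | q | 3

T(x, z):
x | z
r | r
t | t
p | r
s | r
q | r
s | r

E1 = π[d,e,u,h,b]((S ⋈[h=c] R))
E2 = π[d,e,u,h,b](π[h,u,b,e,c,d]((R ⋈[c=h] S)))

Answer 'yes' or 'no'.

E1 per-node cardinality:
  S → 5
  R → 6
  (S ⋈[h=c] R) → 3
  π[d,e,u,h,b]((S ⋈[h=c] R)) → 3
E2 per-node cardinality:
  R → 6
  S → 5
  (R ⋈[c=h] S) → 3
  π[h,u,b,e,c,d]((R ⋈[c=h] S)) → 3
  π[d,e,u,h,b](π[h,u,b,e,c,d]((R ⋈[c=h] S))) → 3

E1 and E2 produce the same multiset:
d | e | u | h | b
2 | 8 | t | 2 | 1
8 | 4 | p | 8 | 3
9 | 6 | q | 4 | 9

yes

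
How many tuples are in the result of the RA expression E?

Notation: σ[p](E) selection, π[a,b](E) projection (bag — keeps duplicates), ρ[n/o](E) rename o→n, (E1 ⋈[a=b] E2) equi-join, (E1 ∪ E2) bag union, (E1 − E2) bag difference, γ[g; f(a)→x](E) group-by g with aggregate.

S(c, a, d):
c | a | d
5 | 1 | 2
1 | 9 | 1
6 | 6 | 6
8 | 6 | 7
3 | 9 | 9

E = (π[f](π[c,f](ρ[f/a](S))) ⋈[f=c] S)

Per-node cardinality:
  S → 5
  ρ[f/a](S) → 5
  π[c,f](ρ[f/a](S)) → 5
  π[f](π[c,f](ρ[f/a](S))) → 5
  S → 5
  (π[f](π[c,f](ρ[f/a](S))) ⋈[f=c] S) → 3

|E| = 3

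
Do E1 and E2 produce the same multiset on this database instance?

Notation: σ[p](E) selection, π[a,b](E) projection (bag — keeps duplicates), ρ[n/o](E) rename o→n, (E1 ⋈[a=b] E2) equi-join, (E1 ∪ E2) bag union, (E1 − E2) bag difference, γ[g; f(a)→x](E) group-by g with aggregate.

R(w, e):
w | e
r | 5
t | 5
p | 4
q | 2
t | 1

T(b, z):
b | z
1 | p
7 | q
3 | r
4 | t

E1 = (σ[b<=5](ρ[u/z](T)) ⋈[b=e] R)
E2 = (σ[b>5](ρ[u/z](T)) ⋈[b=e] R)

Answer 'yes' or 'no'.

E1 per-node cardinality:
  T → 4
  ρ[u/z](T) → 4
  σ[b<=5](ρ[u/z](T)) → 3
  R → 5
  (σ[b<=5](ρ[u/z](T)) ⋈[b=e] R) → 2
E2 per-node cardinality:
  T → 4
  ρ[u/z](T) → 4
  σ[b>5](ρ[u/z](T)) → 1
  R → 5
  (σ[b>5](ρ[u/z](T)) ⋈[b=e] R) → 0

E1 result:
b | u | w | e
1 | p | t | 1
4 | t | p | 4
E2 result:
b | u | w | e
(0 rows)
Witness: (1, 'p', 't', 1) appears 1× in E1 but 0× in E2.

no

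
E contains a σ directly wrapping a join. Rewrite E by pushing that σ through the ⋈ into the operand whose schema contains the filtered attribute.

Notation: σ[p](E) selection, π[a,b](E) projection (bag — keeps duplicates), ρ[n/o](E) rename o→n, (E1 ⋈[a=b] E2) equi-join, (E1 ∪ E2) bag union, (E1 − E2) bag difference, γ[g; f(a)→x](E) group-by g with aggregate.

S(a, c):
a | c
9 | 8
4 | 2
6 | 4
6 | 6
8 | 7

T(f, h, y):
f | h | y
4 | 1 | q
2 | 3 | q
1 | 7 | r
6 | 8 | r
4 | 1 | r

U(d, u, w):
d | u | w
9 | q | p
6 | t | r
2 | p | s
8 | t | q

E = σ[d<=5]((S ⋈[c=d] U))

σ filters on d, owned by the right side.
E' = (S ⋈[c=d] σ[d<=5](U))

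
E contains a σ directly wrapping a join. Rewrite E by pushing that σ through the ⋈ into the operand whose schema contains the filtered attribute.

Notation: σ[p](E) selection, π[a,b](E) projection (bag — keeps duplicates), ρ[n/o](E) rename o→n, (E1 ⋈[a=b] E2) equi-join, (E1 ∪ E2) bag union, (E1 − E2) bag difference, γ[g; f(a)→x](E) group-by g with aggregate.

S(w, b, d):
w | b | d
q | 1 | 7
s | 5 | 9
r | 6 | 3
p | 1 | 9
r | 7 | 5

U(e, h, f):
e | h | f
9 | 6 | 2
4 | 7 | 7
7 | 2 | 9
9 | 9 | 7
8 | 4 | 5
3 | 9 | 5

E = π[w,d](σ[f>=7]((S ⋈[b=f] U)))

σ filters on f, owned by the right side.
E' = π[w,d]((S ⋈[b=f] σ[f>=7](U)))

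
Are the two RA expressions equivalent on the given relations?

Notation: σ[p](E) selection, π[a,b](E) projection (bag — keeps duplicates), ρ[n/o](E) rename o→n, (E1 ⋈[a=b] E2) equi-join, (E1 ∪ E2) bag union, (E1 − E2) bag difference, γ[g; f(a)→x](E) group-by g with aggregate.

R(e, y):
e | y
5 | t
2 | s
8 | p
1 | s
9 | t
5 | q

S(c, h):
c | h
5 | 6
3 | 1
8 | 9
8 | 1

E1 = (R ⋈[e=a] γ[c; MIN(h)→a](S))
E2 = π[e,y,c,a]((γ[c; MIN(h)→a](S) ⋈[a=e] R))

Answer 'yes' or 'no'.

E1 subexpression sizes:
  R → 6
  S → 4
  γ[c; MIN(h)→a](S) → 3
  (R ⋈[e=a] γ[c; MIN(h)→a](S)) → 2
E2 subexpression sizes:
  S → 4
  γ[c; MIN(h)→a](S) → 3
  R → 6
  (γ[c; MIN(h)→a](S) ⋈[a=e] R) → 2
  π[e,y,c,a]((γ[c; MIN(h)→a](S) ⋈[a=e] R)) → 2

E1 and E2 produce the same multiset:
e | y | c | a
1 | s | 3 | 1
1 | s | 8 | 1

yes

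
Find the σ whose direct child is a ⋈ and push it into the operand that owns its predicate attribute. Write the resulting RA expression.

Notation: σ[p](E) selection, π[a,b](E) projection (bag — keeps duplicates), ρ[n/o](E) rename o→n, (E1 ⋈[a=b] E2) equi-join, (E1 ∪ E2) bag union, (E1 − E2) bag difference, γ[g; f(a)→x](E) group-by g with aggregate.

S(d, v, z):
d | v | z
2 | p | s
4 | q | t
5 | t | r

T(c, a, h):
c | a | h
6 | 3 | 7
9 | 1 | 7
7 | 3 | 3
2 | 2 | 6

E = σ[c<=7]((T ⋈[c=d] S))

σ filters on c, owned by the left side.
E' = (σ[c<=7](T) ⋈[c=d] S)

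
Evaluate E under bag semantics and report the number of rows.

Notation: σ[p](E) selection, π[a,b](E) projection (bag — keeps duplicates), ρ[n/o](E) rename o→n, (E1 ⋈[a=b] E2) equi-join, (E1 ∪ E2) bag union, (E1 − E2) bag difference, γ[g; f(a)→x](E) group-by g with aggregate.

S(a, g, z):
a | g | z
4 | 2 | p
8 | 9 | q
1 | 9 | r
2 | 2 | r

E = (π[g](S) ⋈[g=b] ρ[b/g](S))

Subexpression sizes:
  S → 4
  π[g](S) → 4
  S → 4
  ρ[b/g](S) → 4
  (π[g](S) ⋈[g=b] ρ[b/g](S)) → 8

|E| = 8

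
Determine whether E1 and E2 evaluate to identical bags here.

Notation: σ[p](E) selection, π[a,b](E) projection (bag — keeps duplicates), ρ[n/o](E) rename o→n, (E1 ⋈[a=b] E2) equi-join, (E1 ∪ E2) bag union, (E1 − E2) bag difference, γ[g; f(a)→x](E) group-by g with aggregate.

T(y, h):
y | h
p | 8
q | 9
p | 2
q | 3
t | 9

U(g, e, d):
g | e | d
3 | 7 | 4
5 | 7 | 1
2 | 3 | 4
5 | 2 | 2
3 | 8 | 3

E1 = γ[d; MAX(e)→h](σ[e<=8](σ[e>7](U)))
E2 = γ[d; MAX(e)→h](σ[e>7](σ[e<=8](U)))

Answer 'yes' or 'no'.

E1 per-node cardinality:
  U → 5
  σ[e>7](U) → 1
  σ[e<=8](σ[e>7](U)) → 1
  γ[d; MAX(e)→h](σ[e<=8](σ[e>7](U))) → 1
E2 per-node cardinality:
  U → 5
  σ[e<=8](U) → 5
  σ[e>7](σ[e<=8](U)) → 1
  γ[d; MAX(e)→h](σ[e>7](σ[e<=8](U))) → 1

E1 and E2 produce the same multiset:
d | h
3 | 8

yes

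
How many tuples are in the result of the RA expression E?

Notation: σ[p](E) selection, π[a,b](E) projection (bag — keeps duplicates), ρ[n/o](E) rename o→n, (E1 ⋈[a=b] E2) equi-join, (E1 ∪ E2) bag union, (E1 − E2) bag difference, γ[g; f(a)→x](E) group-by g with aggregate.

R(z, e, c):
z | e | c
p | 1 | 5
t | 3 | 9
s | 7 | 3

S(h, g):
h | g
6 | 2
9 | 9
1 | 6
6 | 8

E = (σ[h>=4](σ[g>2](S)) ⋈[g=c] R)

Subexpression sizes:
  S → 4
  σ[g>2](S) → 3
  σ[h>=4](σ[g>2](S)) → 2
  R → 3
  (σ[h>=4](σ[g>2](S)) ⋈[g=c] R) → 1

|E| = 1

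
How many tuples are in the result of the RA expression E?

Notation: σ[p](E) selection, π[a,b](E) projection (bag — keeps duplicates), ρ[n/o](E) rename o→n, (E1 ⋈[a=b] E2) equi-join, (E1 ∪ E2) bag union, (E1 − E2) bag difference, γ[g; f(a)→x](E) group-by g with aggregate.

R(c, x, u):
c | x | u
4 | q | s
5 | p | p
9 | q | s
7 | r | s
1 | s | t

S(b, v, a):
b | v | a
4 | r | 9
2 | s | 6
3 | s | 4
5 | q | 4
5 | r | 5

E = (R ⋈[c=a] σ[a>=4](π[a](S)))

Stepwise |·|:
  R → 5
  S → 5
  π[a](S) → 5
  σ[a>=4](π[a](S)) → 5
  (R ⋈[c=a] σ[a>=4](π[a](S))) → 4

|E| = 4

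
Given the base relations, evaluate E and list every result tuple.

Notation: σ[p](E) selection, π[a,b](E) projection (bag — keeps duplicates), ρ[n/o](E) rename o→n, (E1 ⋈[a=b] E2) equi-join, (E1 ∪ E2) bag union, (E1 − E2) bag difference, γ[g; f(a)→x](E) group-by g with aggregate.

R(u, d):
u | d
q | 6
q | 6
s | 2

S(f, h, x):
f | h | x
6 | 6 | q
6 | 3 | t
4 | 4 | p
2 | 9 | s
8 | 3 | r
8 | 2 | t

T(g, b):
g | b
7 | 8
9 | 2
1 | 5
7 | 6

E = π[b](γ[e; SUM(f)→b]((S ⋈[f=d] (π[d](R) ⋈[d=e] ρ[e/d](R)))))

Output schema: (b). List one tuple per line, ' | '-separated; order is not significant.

Per-node cardinality:
  S → 6
  R → 3
  π[d](R) → 3
  R → 3
  ρ[e/d](R) → 3
  (π[d](R) ⋈[d=e] ρ[e/d](R)) → 5
  (S ⋈[f=d] (π[d](R) ⋈[d=e] ρ[e/d](R))) → 9
  γ[e; SUM(f)→b]((S ⋈[f=d] (π[d](R) ⋈[d=e] ρ[e/d](R)))) → 2
  π[b](γ[e; SUM(f)→b]((S ⋈[f=d] (π[d](R) ⋈[d=e] ρ[e/d](R))))) → 2

== RESULT ==
b
2
48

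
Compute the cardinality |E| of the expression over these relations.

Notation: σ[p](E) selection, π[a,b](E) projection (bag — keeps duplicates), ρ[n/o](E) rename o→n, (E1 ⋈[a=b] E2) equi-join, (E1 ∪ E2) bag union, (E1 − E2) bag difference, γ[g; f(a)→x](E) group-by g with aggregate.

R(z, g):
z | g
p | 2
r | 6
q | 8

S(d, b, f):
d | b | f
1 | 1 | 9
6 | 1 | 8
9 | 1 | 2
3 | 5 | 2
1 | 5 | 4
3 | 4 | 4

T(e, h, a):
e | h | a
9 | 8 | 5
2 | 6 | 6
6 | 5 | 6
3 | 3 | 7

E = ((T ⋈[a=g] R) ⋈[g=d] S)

Stepwise |·|:
  T → 4
  R → 3
  (T ⋈[a=g] R) → 2
  S → 6
  ((T ⋈[a=g] R) ⋈[g=d] S) → 2

|E| = 2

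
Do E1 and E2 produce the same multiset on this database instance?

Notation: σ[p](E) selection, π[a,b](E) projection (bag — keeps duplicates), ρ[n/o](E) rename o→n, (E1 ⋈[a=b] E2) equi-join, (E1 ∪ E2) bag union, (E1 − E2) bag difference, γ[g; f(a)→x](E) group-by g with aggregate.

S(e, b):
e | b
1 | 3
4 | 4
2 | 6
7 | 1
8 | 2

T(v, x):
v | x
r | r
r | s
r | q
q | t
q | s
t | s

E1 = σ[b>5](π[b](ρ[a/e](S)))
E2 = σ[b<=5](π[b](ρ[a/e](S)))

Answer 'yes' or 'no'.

E1 subexpression sizes:
  S → 5
  ρ[a/e](S) → 5
  π[b](ρ[a/e](S)) → 5
  σ[b>5](π[b](ρ[a/e](S))) → 1
E2 subexpression sizes:
  S → 5
  ρ[a/e](S) → 5
  π[b](ρ[a/e](S)) → 5
  σ[b<=5](π[b](ρ[a/e](S))) → 4

E1 result:
b
6
E2 result:
b
1
2
3
4
Witness: (6,) appears 1× in E1 but 0× in E2.

no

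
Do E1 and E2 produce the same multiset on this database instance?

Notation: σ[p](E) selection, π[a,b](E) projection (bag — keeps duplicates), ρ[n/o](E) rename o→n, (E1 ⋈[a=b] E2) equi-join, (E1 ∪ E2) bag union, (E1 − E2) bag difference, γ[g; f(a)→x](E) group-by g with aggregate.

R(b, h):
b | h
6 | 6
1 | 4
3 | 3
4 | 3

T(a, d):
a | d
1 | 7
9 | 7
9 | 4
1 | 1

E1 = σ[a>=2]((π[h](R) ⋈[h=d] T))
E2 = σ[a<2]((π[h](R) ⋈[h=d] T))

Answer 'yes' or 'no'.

E1 per-node cardinality:
  R → 4
  π[h](R) → 4
  T → 4
  (π[h](R) ⋈[h=d] T) → 1
  σ[a>=2]((π[h](R) ⋈[h=d] T)) → 1
E2 per-node cardinality:
  R → 4
  π[h](R) → 4
  T → 4
  (π[h](R) ⋈[h=d] T) → 1
  σ[a<2]((π[h](R) ⋈[h=d] T)) → 0

E1 result:
h | a | d
4 | 9 | 4
E2 result:
h | a | d
(0 rows)
Witness: (4, 9, 4) appears 1× in E1 but 0× in E2.

no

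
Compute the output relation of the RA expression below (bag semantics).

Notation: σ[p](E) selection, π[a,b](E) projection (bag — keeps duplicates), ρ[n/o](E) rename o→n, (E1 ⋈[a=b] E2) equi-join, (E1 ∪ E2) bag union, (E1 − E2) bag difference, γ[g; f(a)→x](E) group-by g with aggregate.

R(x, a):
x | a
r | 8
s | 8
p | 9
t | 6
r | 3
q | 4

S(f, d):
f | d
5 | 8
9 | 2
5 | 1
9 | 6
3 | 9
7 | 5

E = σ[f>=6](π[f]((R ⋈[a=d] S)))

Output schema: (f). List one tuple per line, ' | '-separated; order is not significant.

Stepwise |·|:
  R → 6
  S → 6
  (R ⋈[a=d] S) → 4
  π[f]((R ⋈[a=d] S)) → 4
  σ[f>=6](π[f]((R ⋈[a=d] S))) → 1

== RESULT ==
f
9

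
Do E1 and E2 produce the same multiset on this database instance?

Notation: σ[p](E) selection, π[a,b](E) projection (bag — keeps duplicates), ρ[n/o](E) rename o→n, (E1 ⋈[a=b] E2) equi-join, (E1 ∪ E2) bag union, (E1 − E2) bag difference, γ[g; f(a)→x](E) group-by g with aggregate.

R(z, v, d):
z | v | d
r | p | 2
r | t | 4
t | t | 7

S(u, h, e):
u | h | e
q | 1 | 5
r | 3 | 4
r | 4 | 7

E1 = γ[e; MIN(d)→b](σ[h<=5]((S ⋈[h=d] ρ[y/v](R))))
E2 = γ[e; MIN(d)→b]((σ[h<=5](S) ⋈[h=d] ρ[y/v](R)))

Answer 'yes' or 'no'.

E1 row counts bottom-up:
  S → 3
  R → 3
  ρ[y/v](R) → 3
  (S ⋈[h=d] ρ[y/v](R)) → 1
  σ[h<=5]((S ⋈[h=d] ρ[y/v](R))) → 1
  γ[e; MIN(d)→b](σ[h<=5]((S ⋈[h=d] ρ[y/v](R)))) → 1
E2 row counts bottom-up:
  S → 3
  σ[h<=5](S) → 3
  R → 3
  ρ[y/v](R) → 3
  (σ[h<=5](S) ⋈[h=d] ρ[y/v](R)) → 1
  γ[e; MIN(d)→b]((σ[h<=5](S) ⋈[h=d] ρ[y/v](R))) → 1

E1 and E2 produce the same multiset:
e | b
7 | 4

yes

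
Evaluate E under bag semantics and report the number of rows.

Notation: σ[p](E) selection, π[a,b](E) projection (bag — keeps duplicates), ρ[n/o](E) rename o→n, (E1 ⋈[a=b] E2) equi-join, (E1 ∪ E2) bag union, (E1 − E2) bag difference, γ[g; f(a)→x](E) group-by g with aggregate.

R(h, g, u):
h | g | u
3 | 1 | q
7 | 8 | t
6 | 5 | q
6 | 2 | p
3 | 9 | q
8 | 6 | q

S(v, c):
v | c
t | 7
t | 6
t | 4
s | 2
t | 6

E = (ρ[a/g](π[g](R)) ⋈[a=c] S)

Per-node cardinality:
  R → 6
  π[g](R) → 6
  ρ[a/g](π[g](R)) → 6
  S → 5
  (ρ[a/g](π[g](R)) ⋈[a=c] S) → 3

|E| = 3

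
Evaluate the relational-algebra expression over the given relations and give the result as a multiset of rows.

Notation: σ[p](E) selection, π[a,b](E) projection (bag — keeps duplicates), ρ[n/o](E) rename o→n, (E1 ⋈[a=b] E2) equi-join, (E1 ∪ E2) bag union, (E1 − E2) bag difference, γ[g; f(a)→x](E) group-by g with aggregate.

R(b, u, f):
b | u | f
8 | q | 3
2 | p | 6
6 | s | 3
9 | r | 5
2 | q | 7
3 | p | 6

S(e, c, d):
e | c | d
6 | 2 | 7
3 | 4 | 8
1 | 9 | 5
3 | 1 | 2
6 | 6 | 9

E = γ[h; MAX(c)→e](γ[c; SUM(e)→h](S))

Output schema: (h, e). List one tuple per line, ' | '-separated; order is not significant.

Row counts bottom-up:
  S → 5
  γ[c; SUM(e)→h](S) → 5
  γ[h; MAX(c)→e](γ[c; SUM(e)→h](S)) → 3

== RESULT ==
h | e
1 | 9
3 | 4
6 | 6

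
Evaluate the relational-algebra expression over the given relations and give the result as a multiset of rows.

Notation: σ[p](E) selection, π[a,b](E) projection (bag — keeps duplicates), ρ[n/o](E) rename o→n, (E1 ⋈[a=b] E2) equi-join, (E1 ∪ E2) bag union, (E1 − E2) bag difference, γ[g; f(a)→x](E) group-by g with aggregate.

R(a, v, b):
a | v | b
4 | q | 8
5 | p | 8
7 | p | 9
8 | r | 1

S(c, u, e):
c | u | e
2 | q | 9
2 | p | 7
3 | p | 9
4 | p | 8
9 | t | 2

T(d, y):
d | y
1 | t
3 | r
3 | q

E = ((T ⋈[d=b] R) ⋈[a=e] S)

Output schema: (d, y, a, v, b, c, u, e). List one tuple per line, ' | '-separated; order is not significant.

Per-node cardinality:
  T → 3
  R → 4
  (T ⋈[d=b] R) → 1
  S → 5
  ((T ⋈[d=b] R) ⋈[a=e] S) → 1

== RESULT ==
d | y | a | v | b | c | u | e
1 | t | 8 | r | 1 | 4 | p | 8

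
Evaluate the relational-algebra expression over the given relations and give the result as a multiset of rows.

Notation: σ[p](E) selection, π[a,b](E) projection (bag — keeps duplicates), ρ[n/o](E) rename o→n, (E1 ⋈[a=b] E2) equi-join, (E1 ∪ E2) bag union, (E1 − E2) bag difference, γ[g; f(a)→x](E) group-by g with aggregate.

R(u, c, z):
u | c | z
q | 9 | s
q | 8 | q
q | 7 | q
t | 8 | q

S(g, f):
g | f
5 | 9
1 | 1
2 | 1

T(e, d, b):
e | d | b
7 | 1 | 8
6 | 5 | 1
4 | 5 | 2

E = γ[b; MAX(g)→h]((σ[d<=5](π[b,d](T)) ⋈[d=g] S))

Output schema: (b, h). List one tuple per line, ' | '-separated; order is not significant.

Stepwise |·|:
  T → 3
  π[b,d](T) → 3
  σ[d<=5](π[b,d](T)) → 3
  S → 3
  (σ[d<=5](π[b,d](T)) ⋈[d=g] S) → 3
  γ[b; MAX(g)→h]((σ[d<=5](π[b,d](T)) ⋈[d=g] S)) → 3

== RESULT ==
b | h
1 | 5
2 | 5
8 | 1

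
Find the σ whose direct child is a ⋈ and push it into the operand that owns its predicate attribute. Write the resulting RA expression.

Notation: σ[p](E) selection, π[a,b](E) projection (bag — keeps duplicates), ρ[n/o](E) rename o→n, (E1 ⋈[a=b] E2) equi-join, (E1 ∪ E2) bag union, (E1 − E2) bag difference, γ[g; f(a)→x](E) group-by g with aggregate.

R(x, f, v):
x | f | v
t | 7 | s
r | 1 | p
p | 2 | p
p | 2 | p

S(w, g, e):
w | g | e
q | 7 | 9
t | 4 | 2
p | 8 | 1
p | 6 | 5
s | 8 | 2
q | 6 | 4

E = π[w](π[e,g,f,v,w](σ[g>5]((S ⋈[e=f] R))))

σ filters on g, owned by the left side.
E' = π[w](π[e,g,f,v,w]((σ[g>5](S) ⋈[e=f] R)))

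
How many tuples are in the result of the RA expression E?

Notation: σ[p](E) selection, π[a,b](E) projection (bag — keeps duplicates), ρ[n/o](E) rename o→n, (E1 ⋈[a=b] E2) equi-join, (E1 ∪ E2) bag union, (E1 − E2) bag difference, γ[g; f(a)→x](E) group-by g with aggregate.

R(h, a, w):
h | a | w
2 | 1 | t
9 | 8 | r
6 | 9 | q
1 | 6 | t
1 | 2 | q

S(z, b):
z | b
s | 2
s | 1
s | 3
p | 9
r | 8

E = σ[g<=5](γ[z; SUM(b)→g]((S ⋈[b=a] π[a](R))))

Per-node cardinality:
  S → 5
  R → 5
  π[a](R) → 5
  (S ⋈[b=a] π[a](R)) → 4
  γ[z; SUM(b)→g]((S ⋈[b=a] π[a](R))) → 3
  σ[g<=5](γ[z; SUM(b)→g]((S ⋈[b=a] π[a](R)))) → 1

|E| = 1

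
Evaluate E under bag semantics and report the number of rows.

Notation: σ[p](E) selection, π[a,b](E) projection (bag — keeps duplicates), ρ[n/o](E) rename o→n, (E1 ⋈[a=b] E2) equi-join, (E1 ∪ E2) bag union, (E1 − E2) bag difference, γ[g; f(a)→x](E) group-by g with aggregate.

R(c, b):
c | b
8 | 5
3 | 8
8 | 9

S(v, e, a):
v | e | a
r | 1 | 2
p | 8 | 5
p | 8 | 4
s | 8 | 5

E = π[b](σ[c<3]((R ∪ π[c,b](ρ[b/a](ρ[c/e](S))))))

Per-node cardinality:
  R → 3
  S → 4
  ρ[c/e](S) → 4
  ρ[b/a](ρ[c/e](S)) → 4
  π[c,b](ρ[b/a](ρ[c/e](S))) → 4
  (R ∪ π[c,b](ρ[b/a](ρ[c/e](S)))) → 7
  σ[c<3]((R ∪ π[c,b](ρ[b/a](ρ[c/e](S))))) → 1
  π[b](σ[c<3]((R ∪ π[c,b](ρ[b/a](ρ[c/e](S)))))) → 1

|E| = 1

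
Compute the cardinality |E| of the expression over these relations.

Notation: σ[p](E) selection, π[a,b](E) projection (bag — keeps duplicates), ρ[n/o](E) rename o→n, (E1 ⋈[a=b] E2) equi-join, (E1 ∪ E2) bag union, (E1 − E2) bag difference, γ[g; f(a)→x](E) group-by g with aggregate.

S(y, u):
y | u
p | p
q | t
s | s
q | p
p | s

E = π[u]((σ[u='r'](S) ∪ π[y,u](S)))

Per-node cardinality:
  S → 5
  σ[u='r'](S) → 0
  S → 5
  π[y,u](S) → 5
  (σ[u='r'](S) ∪ π[y,u](S)) → 5
  π[u]((σ[u='r'](S) ∪ π[y,u](S))) → 5

|E| = 5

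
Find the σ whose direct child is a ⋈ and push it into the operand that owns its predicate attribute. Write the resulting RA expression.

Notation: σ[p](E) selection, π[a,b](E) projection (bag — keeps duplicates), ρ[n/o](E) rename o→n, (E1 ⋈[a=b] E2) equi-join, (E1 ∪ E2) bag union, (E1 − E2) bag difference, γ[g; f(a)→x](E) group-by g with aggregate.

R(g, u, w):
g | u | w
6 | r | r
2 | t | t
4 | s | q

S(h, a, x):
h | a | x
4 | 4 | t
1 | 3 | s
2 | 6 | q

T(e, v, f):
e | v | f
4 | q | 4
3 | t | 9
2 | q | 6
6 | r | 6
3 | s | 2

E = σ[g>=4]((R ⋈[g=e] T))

σ filters on g, owned by the left side.
E' = (σ[g>=4](R) ⋈[g=e] T)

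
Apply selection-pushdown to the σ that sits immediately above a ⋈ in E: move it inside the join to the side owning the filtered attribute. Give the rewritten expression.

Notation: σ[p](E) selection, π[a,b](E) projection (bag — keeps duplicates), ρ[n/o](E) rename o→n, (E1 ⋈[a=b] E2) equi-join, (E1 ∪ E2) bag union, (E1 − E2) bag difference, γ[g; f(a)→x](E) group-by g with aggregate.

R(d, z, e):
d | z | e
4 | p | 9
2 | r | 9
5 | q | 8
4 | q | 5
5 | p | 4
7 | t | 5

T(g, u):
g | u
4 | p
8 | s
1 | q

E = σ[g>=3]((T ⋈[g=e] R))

σ filters on g, owned by the left side.
E' = (σ[g>=3](T) ⋈[g=e] R)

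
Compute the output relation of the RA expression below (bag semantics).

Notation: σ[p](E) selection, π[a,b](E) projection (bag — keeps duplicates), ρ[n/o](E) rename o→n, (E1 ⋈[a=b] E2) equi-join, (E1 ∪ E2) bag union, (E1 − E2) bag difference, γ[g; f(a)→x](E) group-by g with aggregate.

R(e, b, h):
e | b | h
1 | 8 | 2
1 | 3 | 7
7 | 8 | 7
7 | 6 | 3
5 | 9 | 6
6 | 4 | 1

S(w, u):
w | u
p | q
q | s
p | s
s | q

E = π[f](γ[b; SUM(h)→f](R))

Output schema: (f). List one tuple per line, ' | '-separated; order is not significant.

Subexpression sizes:
  R → 6
  γ[b; SUM(h)→f](R) → 5
  π[f](γ[b; SUM(h)→f](R)) → 5

== RESULT ==
f
1
3
6
7
9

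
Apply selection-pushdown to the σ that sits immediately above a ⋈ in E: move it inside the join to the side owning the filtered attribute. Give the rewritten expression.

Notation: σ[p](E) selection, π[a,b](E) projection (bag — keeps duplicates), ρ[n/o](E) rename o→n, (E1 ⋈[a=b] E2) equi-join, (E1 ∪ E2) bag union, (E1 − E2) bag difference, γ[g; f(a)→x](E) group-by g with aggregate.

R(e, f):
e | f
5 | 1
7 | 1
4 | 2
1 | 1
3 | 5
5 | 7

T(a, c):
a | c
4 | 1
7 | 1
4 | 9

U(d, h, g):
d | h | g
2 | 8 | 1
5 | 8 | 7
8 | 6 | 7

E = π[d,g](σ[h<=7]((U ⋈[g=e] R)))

σ filters on h, owned by the left side.
E' = π[d,g]((σ[h<=7](U) ⋈[g=e] R))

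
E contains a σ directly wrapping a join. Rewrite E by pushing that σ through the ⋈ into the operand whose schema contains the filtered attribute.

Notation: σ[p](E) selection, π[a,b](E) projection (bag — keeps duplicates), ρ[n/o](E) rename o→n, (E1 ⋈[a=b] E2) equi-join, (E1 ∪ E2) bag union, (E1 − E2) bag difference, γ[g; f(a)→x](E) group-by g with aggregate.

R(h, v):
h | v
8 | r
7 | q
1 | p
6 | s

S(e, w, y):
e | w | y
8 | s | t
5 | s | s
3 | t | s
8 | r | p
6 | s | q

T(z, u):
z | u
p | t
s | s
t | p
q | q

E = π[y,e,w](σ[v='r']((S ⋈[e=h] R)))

σ filters on v, owned by the right side.
E' = π[y,e,w]((S ⋈[e=h] σ[v='r'](R)))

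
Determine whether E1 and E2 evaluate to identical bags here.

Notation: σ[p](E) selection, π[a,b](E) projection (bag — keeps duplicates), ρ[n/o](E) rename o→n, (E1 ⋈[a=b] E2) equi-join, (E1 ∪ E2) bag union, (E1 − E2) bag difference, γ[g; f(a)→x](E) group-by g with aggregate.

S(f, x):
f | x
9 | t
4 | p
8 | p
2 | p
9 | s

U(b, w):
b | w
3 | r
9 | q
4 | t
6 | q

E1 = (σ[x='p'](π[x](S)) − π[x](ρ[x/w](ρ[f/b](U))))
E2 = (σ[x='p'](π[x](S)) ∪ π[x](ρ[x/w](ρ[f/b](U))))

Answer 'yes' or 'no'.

E1 per-node cardinality:
  S → 5
  π[x](S) → 5
  σ[x='p'](π[x](S)) → 3
  U → 4
  ρ[f/b](U) → 4
  ρ[x/w](ρ[f/b](U)) → 4
  π[x](ρ[x/w](ρ[f/b](U))) → 4
  (σ[x='p'](π[x](S)) − π[x](ρ[x/w](ρ[f/b](U)))) → 3
E2 per-node cardinality:
  S → 5
  π[x](S) → 5
  σ[x='p'](π[x](S)) → 3
  U → 4
  ρ[f/b](U) → 4
  ρ[x/w](ρ[f/b](U)) → 4
  π[x](ρ[x/w](ρ[f/b](U))) → 4
  (σ[x='p'](π[x](S)) ∪ π[x](ρ[x/w](ρ[f/b](U)))) → 7

E1 result:
x
p
p
p
E2 result:
x
p
p
p
q
q
r
t
Witness: ('q',) appears 0× in E1 but 2× in E2.

no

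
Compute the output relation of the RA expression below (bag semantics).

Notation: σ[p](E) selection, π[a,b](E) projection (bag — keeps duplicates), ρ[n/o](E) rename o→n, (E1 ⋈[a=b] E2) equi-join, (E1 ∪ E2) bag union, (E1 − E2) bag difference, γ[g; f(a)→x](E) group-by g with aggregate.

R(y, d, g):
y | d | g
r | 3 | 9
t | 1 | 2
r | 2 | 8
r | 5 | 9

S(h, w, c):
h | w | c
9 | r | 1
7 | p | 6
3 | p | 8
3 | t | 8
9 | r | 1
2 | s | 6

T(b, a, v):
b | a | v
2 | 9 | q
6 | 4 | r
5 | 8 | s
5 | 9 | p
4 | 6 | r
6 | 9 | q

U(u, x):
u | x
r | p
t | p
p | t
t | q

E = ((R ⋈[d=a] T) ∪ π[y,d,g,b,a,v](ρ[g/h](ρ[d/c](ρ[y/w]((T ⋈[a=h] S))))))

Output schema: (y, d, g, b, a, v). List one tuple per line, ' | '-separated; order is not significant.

Subexpression sizes:
  R → 4
  T → 6
  (R ⋈[d=a] T) → 0
  T → 6
  S → 6
  (T ⋈[a=h] S) → 6
  ρ[y/w]((T ⋈[a=h] S)) → 6
  ρ[d/c](ρ[y/w]((T ⋈[a=h] S))) → 6
  ρ[g/h](ρ[d/c](ρ[y/w]((T ⋈[a=h] S)))) → 6
  π[y,d,g,b,a,v](ρ[g/h](ρ[d/c](ρ[y/w]((T ⋈[a=h] S))))) → 6
  ((R ⋈[d=a] T) ∪ π[y,d,g,b,a,v](ρ[g/h](ρ[d/c](ρ[y/w]((T ⋈[a=h] S)))))) → 6

== RESULT ==
y | d | g | b | a | v
r | 1 | 9 | 2 | 9 | q
r | 1 | 9 | 2 | 9 | q
r | 1 | 9 | 5 | 9 | p
r | 1 | 9 | 5 | 9 | p
r | 1 | 9 | 6 | 9 | q
r | 1 | 9 | 6 | 9 | q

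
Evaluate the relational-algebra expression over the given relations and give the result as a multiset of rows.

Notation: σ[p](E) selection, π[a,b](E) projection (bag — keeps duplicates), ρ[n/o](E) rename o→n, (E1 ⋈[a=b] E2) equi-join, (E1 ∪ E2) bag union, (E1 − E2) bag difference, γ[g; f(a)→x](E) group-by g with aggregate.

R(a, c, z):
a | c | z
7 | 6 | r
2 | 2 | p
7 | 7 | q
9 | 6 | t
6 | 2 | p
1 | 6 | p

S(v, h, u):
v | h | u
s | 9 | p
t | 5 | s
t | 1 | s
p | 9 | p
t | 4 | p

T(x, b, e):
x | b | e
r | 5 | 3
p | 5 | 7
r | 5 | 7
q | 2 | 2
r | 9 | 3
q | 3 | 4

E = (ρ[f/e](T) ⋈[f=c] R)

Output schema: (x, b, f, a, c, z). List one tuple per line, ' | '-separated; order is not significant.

Row counts bottom-up:
  T → 6
  ρ[f/e](T) → 6
  R → 6
  (ρ[f/e](T) ⋈[f=c] R) → 4

== RESULT ==
x | b | f | a | c | z
p | 5 | 7 | 7 | 7 | q
q | 2 | 2 | 2 | 2 | p
q | 2 | 2 | 6 | 2 | p
r | 5 | 7 | 7 | 7 | q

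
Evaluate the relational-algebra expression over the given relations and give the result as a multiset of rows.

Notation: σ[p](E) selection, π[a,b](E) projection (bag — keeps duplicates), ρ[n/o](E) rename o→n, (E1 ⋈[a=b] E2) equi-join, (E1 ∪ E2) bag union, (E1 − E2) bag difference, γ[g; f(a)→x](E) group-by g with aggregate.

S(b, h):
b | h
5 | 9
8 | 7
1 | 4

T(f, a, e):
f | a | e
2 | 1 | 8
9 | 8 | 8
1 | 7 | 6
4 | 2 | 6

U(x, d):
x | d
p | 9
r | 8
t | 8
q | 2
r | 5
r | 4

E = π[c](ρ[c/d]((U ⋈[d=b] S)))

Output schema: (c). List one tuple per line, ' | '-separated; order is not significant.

Row counts bottom-up:
  U → 6
  S → 3
  (U ⋈[d=b] S) → 3
  ρ[c/d]((U ⋈[d=b] S)) → 3
  π[c](ρ[c/d]((U ⋈[d=b] S))) → 3

== RESULT ==
c
5
8
8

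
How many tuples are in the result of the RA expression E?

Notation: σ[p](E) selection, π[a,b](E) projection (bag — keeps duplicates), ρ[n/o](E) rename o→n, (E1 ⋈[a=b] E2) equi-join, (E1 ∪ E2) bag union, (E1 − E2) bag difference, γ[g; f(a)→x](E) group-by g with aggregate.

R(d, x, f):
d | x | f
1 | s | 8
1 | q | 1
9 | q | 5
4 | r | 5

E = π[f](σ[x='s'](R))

Per-node cardinality:
  R → 4
  σ[x='s'](R) → 1
  π[f](σ[x='s'](R)) → 1

|E| = 1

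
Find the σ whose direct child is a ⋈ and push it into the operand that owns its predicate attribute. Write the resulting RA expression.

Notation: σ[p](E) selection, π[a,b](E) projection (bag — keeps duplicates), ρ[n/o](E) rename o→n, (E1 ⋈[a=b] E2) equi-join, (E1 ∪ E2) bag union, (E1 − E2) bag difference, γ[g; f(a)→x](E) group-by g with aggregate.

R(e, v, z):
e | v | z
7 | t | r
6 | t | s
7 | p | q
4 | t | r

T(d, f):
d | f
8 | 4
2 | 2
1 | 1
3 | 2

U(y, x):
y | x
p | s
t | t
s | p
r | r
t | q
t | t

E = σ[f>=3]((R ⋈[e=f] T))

σ filters on f, owned by the right side.
E' = (R ⋈[e=f] σ[f>=3](T))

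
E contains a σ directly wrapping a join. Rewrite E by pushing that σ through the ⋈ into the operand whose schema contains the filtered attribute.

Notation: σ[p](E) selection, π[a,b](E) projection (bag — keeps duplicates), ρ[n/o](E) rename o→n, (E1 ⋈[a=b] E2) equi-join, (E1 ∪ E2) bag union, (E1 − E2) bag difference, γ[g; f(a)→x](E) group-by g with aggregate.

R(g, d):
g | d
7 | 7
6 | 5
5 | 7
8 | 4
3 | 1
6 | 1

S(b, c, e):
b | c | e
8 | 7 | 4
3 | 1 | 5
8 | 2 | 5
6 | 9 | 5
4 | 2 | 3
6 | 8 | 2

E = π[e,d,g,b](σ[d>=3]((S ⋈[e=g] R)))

σ filters on d, owned by the right side.
E' = π[e,d,g,b]((S ⋈[e=g] σ[d>=3](R)))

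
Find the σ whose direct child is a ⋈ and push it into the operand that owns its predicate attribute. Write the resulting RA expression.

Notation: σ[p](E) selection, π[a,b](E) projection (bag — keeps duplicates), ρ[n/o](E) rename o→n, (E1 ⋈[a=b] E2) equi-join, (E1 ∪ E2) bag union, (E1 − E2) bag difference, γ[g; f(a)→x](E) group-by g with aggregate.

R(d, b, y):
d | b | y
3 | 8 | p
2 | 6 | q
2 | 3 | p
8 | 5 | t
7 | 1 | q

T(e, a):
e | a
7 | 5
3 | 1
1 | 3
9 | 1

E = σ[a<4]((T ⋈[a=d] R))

σ filters on a, owned by the left side.
E' = (σ[a<4](T) ⋈[a=d] R)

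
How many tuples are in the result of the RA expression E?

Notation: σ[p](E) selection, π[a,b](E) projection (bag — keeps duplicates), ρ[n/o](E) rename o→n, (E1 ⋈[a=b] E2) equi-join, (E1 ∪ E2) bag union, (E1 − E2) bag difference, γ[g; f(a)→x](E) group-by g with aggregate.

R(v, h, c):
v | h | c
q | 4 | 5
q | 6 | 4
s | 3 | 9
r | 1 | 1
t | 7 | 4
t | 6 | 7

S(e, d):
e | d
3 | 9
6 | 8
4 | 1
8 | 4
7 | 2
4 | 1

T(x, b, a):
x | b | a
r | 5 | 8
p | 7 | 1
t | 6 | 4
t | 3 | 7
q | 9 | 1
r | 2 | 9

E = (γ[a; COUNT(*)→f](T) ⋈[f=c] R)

Per-node cardinality:
  T → 6
  γ[a; COUNT(*)→f](T) → 5
  R → 6
  (γ[a; COUNT(*)→f](T) ⋈[f=c] R) → 4

|E| = 4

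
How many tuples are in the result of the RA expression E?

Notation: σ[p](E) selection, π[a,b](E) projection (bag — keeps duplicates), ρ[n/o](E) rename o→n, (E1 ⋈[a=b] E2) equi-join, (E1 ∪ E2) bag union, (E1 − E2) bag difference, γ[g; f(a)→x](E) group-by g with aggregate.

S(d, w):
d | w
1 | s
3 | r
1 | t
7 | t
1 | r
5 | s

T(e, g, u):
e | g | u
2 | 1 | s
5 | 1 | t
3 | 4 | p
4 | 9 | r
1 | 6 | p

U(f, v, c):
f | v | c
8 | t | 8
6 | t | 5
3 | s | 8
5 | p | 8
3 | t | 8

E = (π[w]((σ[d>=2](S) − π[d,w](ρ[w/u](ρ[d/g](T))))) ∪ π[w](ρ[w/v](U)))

Row counts bottom-up:
  S → 6
  σ[d>=2](S) → 3
  T → 5
  ρ[d/g](T) → 5
  ρ[w/u](ρ[d/g](T)) → 5
  π[d,w](ρ[w/u](ρ[d/g](T))) → 5
  (σ[d>=2](S) − π[d,w](ρ[w/u](ρ[d/g](T)))) → 3
  π[w]((σ[d>=2](S) − π[d,w](ρ[w/u](ρ[d/g](T))))) → 3
  U → 5
  ρ[w/v](U) → 5
  π[w](ρ[w/v](U)) → 5
  (π[w]((σ[d>=2](S) − π[d,w](ρ[w/u](ρ[d/g](T))))) ∪ π[w](ρ[w/v](U))) → 8

|E| = 8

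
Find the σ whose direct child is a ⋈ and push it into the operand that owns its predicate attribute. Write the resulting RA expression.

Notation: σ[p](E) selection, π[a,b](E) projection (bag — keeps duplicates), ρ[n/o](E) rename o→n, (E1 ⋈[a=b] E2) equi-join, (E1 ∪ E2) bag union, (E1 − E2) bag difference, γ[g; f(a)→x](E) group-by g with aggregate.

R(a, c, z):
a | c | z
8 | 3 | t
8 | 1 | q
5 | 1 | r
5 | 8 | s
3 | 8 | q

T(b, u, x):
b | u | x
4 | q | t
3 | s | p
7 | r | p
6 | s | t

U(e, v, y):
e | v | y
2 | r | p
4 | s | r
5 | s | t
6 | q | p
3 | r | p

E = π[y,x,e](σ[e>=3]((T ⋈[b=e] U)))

σ filters on e, owned by the right side.
E' = π[y,x,e]((T ⋈[b=e] σ[e>=3](U)))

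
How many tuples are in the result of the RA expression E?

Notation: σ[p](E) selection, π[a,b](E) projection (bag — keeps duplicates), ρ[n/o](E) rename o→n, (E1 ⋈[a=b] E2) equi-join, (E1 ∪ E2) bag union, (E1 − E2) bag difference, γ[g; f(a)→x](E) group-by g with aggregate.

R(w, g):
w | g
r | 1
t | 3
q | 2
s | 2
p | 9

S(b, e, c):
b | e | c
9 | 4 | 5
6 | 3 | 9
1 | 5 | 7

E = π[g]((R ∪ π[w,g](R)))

Per-node cardinality:
  R → 5
  R → 5
  π[w,g](R) → 5
  (R ∪ π[w,g](R)) → 10
  π[g]((R ∪ π[w,g](R))) → 10

|E| = 10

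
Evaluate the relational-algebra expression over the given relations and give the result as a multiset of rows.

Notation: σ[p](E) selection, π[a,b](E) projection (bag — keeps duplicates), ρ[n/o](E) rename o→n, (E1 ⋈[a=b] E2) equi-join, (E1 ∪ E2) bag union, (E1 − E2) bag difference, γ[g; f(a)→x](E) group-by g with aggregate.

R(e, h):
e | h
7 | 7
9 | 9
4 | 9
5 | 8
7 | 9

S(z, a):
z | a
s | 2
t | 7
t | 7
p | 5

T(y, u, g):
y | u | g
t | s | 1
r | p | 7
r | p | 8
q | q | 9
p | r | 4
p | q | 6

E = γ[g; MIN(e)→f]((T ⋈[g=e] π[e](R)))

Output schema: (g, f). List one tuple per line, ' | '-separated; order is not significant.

Stepwise |·|:
  T → 6
  R → 5
  π[e](R) → 5
  (T ⋈[g=e] π[e](R)) → 4
  γ[g; MIN(e)→f]((T ⋈[g=e] π[e](R))) → 3

== RESULT ==
g | f
4 | 4
7 | 7
9 | 9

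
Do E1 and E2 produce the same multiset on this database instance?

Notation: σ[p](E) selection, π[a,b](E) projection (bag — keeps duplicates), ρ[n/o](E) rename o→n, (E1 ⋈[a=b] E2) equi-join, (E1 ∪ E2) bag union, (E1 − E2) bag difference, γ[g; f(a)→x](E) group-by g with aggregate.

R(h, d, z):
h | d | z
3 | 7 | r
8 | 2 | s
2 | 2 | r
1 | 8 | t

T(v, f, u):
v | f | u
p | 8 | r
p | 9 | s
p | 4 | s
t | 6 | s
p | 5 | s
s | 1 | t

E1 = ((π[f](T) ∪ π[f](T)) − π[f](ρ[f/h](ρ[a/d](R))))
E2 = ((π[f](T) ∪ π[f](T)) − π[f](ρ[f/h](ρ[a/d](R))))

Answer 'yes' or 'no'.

E1 per-node cardinality:
  T → 6
  π[f](T) → 6
  T → 6
  π[f](T) → 6
  (π[f](T) ∪ π[f](T)) → 12
  R → 4
  ρ[a/d](R) → 4
  ρ[f/h](ρ[a/d](R)) → 4
  π[f](ρ[f/h](ρ[a/d](R))) → 4
  ((π[f](T) ∪ π[f](T)) − π[f](ρ[f/h](ρ[a/d](R)))) → 10
E2 per-node cardinality:
  T → 6
  π[f](T) → 6
  T → 6
  π[f](T) → 6
  (π[f](T) ∪ π[f](T)) → 12
  R → 4
  ρ[a/d](R) → 4
  ρ[f/h](ρ[a/d](R)) → 4
  π[f](ρ[f/h](ρ[a/d](R))) → 4
  ((π[f](T) ∪ π[f](T)) − π[f](ρ[f/h](ρ[a/d](R)))) → 10

E1 and E2 produce the same multiset:
f
1
4
4
5
5
6
6
8
9
9

yes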